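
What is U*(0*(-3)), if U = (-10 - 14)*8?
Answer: 0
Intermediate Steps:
U = -192 (U = -24*8 = -192)
U*(0*(-3)) = -0*(-3) = -192*0 = 0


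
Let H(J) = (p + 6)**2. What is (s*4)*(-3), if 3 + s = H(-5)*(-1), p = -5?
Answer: 48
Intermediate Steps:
H(J) = 1 (H(J) = (-5 + 6)**2 = 1**2 = 1)
s = -4 (s = -3 + 1*(-1) = -3 - 1 = -4)
(s*4)*(-3) = -4*4*(-3) = -16*(-3) = 48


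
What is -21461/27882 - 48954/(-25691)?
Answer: 813580877/716316462 ≈ 1.1358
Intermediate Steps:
-21461/27882 - 48954/(-25691) = -21461*1/27882 - 48954*(-1/25691) = -21461/27882 + 48954/25691 = 813580877/716316462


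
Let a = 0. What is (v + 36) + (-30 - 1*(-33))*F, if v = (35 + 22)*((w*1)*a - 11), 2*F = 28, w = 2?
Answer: -549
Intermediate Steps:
F = 14 (F = (1/2)*28 = 14)
v = -627 (v = (35 + 22)*((2*1)*0 - 11) = 57*(2*0 - 11) = 57*(0 - 11) = 57*(-11) = -627)
(v + 36) + (-30 - 1*(-33))*F = (-627 + 36) + (-30 - 1*(-33))*14 = -591 + (-30 + 33)*14 = -591 + 3*14 = -591 + 42 = -549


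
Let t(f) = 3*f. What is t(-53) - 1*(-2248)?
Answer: 2089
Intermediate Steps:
t(-53) - 1*(-2248) = 3*(-53) - 1*(-2248) = -159 + 2248 = 2089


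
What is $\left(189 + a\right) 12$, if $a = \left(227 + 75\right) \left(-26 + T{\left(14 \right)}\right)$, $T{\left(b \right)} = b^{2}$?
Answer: $618348$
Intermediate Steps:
$a = 51340$ ($a = \left(227 + 75\right) \left(-26 + 14^{2}\right) = 302 \left(-26 + 196\right) = 302 \cdot 170 = 51340$)
$\left(189 + a\right) 12 = \left(189 + 51340\right) 12 = 51529 \cdot 12 = 618348$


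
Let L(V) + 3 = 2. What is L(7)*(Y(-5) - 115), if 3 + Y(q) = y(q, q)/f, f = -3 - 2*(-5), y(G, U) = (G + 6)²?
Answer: 825/7 ≈ 117.86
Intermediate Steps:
L(V) = -1 (L(V) = -3 + 2 = -1)
y(G, U) = (6 + G)²
f = 7 (f = -3 + 10 = 7)
Y(q) = -3 + (6 + q)²/7
L(7)*(Y(-5) - 115) = -((-3 + (6 - 5)²/7) - 115) = -((-3 + (⅐)*1²) - 115) = -((-3 + (⅐)*1) - 115) = -((-3 + ⅐) - 115) = -(-20/7 - 115) = -1*(-825/7) = 825/7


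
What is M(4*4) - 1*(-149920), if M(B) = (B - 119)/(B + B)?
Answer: 4797337/32 ≈ 1.4992e+5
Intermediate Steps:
M(B) = (-119 + B)/(2*B) (M(B) = (-119 + B)/((2*B)) = (-119 + B)*(1/(2*B)) = (-119 + B)/(2*B))
M(4*4) - 1*(-149920) = (-119 + 4*4)/(2*((4*4))) - 1*(-149920) = (½)*(-119 + 16)/16 + 149920 = (½)*(1/16)*(-103) + 149920 = -103/32 + 149920 = 4797337/32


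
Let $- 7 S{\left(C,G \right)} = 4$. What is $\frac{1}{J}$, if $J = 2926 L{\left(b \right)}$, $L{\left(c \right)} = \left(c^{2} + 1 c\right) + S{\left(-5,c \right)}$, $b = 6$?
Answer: $\frac{1}{121220} \approx 8.2495 \cdot 10^{-6}$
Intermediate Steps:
$S{\left(C,G \right)} = - \frac{4}{7}$ ($S{\left(C,G \right)} = \left(- \frac{1}{7}\right) 4 = - \frac{4}{7}$)
$L{\left(c \right)} = - \frac{4}{7} + c + c^{2}$ ($L{\left(c \right)} = \left(c^{2} + 1 c\right) - \frac{4}{7} = \left(c^{2} + c\right) - \frac{4}{7} = \left(c + c^{2}\right) - \frac{4}{7} = - \frac{4}{7} + c + c^{2}$)
$J = 121220$ ($J = 2926 \left(- \frac{4}{7} + 6 + 6^{2}\right) = 2926 \left(- \frac{4}{7} + 6 + 36\right) = 2926 \cdot \frac{290}{7} = 121220$)
$\frac{1}{J} = \frac{1}{121220}$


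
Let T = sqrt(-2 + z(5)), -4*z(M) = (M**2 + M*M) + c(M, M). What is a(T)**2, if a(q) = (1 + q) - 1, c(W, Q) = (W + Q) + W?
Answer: -73/4 ≈ -18.250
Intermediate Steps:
c(W, Q) = Q + 2*W (c(W, Q) = (Q + W) + W = Q + 2*W)
z(M) = -3*M/4 - M**2/2 (z(M) = -((M**2 + M*M) + (M + 2*M))/4 = -((M**2 + M**2) + 3*M)/4 = -(2*M**2 + 3*M)/4 = -3*M/4 - M**2/2)
T = I*sqrt(73)/2 (T = sqrt(-2 + (1/4)*5*(-3 - 2*5)) = sqrt(-2 + (1/4)*5*(-3 - 10)) = sqrt(-2 + (1/4)*5*(-13)) = sqrt(-2 - 65/4) = sqrt(-73/4) = I*sqrt(73)/2 ≈ 4.272*I)
a(q) = q
a(T)**2 = (I*sqrt(73)/2)**2 = -73/4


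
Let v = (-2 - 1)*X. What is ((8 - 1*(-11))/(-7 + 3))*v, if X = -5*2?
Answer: -285/2 ≈ -142.50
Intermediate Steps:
X = -10
v = 30 (v = (-2 - 1)*(-10) = -3*(-10) = 30)
((8 - 1*(-11))/(-7 + 3))*v = ((8 - 1*(-11))/(-7 + 3))*30 = ((8 + 11)/(-4))*30 = -¼*19*30 = -19/4*30 = -285/2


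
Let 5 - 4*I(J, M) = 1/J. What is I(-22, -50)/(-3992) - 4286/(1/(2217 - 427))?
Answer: -2695121834351/351296 ≈ -7.6719e+6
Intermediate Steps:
I(J, M) = 5/4 - 1/(4*J)
I(-22, -50)/(-3992) - 4286/(1/(2217 - 427)) = ((¼)*(-1 + 5*(-22))/(-22))/(-3992) - 4286/(1/(2217 - 427)) = ((¼)*(-1/22)*(-1 - 110))*(-1/3992) - 4286/(1/1790) = ((¼)*(-1/22)*(-111))*(-1/3992) - 4286/1/1790 = (111/88)*(-1/3992) - 4286*1790 = -111/351296 - 7671940 = -2695121834351/351296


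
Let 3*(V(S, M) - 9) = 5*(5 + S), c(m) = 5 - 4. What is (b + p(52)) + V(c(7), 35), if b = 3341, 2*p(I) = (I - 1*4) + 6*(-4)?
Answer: 3372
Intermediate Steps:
c(m) = 1
p(I) = -14 + I/2 (p(I) = ((I - 1*4) + 6*(-4))/2 = ((I - 4) - 24)/2 = ((-4 + I) - 24)/2 = (-28 + I)/2 = -14 + I/2)
V(S, M) = 52/3 + 5*S/3 (V(S, M) = 9 + (5*(5 + S))/3 = 9 + (25 + 5*S)/3 = 9 + (25/3 + 5*S/3) = 52/3 + 5*S/3)
(b + p(52)) + V(c(7), 35) = (3341 + (-14 + (1/2)*52)) + (52/3 + (5/3)*1) = (3341 + (-14 + 26)) + (52/3 + 5/3) = (3341 + 12) + 19 = 3353 + 19 = 3372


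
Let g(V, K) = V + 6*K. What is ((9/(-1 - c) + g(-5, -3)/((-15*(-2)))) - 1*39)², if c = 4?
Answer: 1555009/900 ≈ 1727.8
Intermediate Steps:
((9/(-1 - c) + g(-5, -3)/((-15*(-2)))) - 1*39)² = ((9/(-1 - 1*4) + (-5 + 6*(-3))/((-15*(-2)))) - 1*39)² = ((9/(-1 - 4) + (-5 - 18)/((-3*(-10)))) - 39)² = ((9/(-5) - 23/30) - 39)² = ((9*(-⅕) - 23*1/30) - 39)² = ((-9/5 - 23/30) - 39)² = (-77/30 - 39)² = (-1247/30)² = 1555009/900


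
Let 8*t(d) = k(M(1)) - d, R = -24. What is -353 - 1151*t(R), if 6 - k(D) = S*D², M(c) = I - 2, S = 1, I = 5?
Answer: -26995/8 ≈ -3374.4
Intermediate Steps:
M(c) = 3 (M(c) = 5 - 2 = 3)
k(D) = 6 - D²
t(d) = -3/8 - d/8 (t(d) = ((6 - 1*3²) - d)/8 = ((6 - 1*9) - d)/8 = ((6 - 9) - d)/8 = (-3 - d)/8 = -3/8 - d/8)
-353 - 1151*t(R) = -353 - 1151*(-3/8 - ⅛*(-24)) = -353 - 1151*(-3/8 + 3) = -353 - 1151*21/8 = -353 - 24171/8 = -26995/8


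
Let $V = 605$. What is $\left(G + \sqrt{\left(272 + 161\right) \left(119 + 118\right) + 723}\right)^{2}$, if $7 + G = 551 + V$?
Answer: $1423545 + 9192 \sqrt{6459} \approx 2.1623 \cdot 10^{6}$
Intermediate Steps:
$G = 1149$ ($G = -7 + \left(551 + 605\right) = -7 + 1156 = 1149$)
$\left(G + \sqrt{\left(272 + 161\right) \left(119 + 118\right) + 723}\right)^{2} = \left(1149 + \sqrt{\left(272 + 161\right) \left(119 + 118\right) + 723}\right)^{2} = \left(1149 + \sqrt{433 \cdot 237 + 723}\right)^{2} = \left(1149 + \sqrt{102621 + 723}\right)^{2} = \left(1149 + \sqrt{103344}\right)^{2} = \left(1149 + 4 \sqrt{6459}\right)^{2}$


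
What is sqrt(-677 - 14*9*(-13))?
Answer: 31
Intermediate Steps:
sqrt(-677 - 14*9*(-13)) = sqrt(-677 - 126*(-13)) = sqrt(-677 + 1638) = sqrt(961) = 31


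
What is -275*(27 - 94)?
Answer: 18425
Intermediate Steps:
-275*(27 - 94) = -275*(-67) = 18425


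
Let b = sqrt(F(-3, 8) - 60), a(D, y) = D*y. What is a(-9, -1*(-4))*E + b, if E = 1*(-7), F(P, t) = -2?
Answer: 252 + I*sqrt(62) ≈ 252.0 + 7.874*I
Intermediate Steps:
E = -7
b = I*sqrt(62) (b = sqrt(-2 - 60) = sqrt(-62) = I*sqrt(62) ≈ 7.874*I)
a(-9, -1*(-4))*E + b = -(-9)*(-4)*(-7) + I*sqrt(62) = -9*4*(-7) + I*sqrt(62) = -36*(-7) + I*sqrt(62) = 252 + I*sqrt(62)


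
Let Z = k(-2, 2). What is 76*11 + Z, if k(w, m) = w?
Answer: 834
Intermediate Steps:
Z = -2
76*11 + Z = 76*11 - 2 = 836 - 2 = 834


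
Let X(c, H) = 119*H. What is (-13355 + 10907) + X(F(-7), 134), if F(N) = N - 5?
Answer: 13498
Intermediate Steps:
F(N) = -5 + N
(-13355 + 10907) + X(F(-7), 134) = (-13355 + 10907) + 119*134 = -2448 + 15946 = 13498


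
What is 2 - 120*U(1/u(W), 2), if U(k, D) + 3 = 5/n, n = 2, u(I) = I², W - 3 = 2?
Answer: 62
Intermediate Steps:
W = 5 (W = 3 + 2 = 5)
U(k, D) = -½ (U(k, D) = -3 + 5/2 = -½)
2 - 120*U(1/u(W), 2) = 2 - 120*(-½) = 2 + 60 = 62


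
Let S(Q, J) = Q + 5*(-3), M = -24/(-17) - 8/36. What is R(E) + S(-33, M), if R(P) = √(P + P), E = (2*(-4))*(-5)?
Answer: -48 + 4*√5 ≈ -39.056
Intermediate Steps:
M = 182/153 (M = -24*(-1/17) - 8*1/36 = 24/17 - 2/9 = 182/153 ≈ 1.1895)
S(Q, J) = -15 + Q (S(Q, J) = Q - 15 = -15 + Q)
E = 40 (E = -8*(-5) = 40)
R(P) = √2*√P (R(P) = √(2*P) = √2*√P)
R(E) + S(-33, M) = √2*√40 + (-15 - 33) = √2*(2*√10) - 48 = 4*√5 - 48 = -48 + 4*√5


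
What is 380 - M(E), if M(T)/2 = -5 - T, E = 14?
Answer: 418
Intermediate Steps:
M(T) = -10 - 2*T (M(T) = 2*(-5 - T) = -10 - 2*T)
380 - M(E) = 380 - (-10 - 2*14) = 380 - (-10 - 28) = 380 - 1*(-38) = 380 + 38 = 418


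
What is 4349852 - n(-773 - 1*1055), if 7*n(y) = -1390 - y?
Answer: 30448526/7 ≈ 4.3498e+6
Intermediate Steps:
n(y) = -1390/7 - y/7 (n(y) = (-1390 - y)/7 = -1390/7 - y/7)
4349852 - n(-773 - 1*1055) = 4349852 - (-1390/7 - (-773 - 1*1055)/7) = 4349852 - (-1390/7 - (-773 - 1055)/7) = 4349852 - (-1390/7 - ⅐*(-1828)) = 4349852 - (-1390/7 + 1828/7) = 4349852 - 1*438/7 = 4349852 - 438/7 = 30448526/7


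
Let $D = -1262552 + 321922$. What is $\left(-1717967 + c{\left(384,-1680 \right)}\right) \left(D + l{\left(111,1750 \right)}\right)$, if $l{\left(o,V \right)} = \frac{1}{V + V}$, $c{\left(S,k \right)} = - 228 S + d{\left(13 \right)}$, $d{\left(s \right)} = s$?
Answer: $\frac{2972047939462247}{1750} \approx 1.6983 \cdot 10^{12}$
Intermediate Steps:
$c{\left(S,k \right)} = 13 - 228 S$ ($c{\left(S,k \right)} = - 228 S + 13 = 13 - 228 S$)
$l{\left(o,V \right)} = \frac{1}{2 V}$
$D = -940630$
$\left(-1717967 + c{\left(384,-1680 \right)}\right) \left(D + l{\left(111,1750 \right)}\right) = \left(-1717967 + \left(13 - 87552\right)\right) \left(-940630 + \frac{1}{2 \cdot 1750}\right) = \left(-1717967 + \left(13 - 87552\right)\right) \left(-940630 + \frac{1}{2} \cdot \frac{1}{1750}\right) = \left(-1717967 - 87539\right) \left(-940630 + \frac{1}{3500}\right) = \left(-1805506\right) \left(- \frac{3292204999}{3500}\right) = \frac{2972047939462247}{1750}$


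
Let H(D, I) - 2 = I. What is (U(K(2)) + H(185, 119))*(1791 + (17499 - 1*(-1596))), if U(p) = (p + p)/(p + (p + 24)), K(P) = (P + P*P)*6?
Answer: 5085741/2 ≈ 2.5429e+6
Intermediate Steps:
H(D, I) = 2 + I
K(P) = 6*P + 6*P² (K(P) = (P + P²)*6 = 6*P + 6*P²)
U(p) = 2*p/(24 + 2*p) (U(p) = (2*p)/(p + (24 + p)) = (2*p)/(24 + 2*p) = 2*p/(24 + 2*p))
(U(K(2)) + H(185, 119))*(1791 + (17499 - 1*(-1596))) = ((6*2*(1 + 2))/(12 + 6*2*(1 + 2)) + (2 + 119))*(1791 + (17499 - 1*(-1596))) = ((6*2*3)/(12 + 6*2*3) + 121)*(1791 + (17499 + 1596)) = (36/(12 + 36) + 121)*(1791 + 19095) = (36/48 + 121)*20886 = (36*(1/48) + 121)*20886 = (¾ + 121)*20886 = (487/4)*20886 = 5085741/2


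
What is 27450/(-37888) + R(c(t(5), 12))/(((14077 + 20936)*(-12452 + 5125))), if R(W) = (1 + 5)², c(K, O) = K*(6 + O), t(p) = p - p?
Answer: -1173671875653/1619966171648 ≈ -0.72450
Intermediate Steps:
t(p) = 0
R(W) = 36 (R(W) = 6² = 36)
27450/(-37888) + R(c(t(5), 12))/(((14077 + 20936)*(-12452 + 5125))) = 27450/(-37888) + 36/(((14077 + 20936)*(-12452 + 5125))) = 27450*(-1/37888) + 36/((35013*(-7327))) = -13725/18944 + 36/(-256540251) = -13725/18944 + 36*(-1/256540251) = -13725/18944 - 12/85513417 = -1173671875653/1619966171648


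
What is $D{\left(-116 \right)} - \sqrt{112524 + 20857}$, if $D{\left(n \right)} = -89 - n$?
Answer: $27 - \sqrt{133381} \approx -338.21$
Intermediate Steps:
$D{\left(-116 \right)} - \sqrt{112524 + 20857} = \left(-89 - -116\right) - \sqrt{112524 + 20857} = \left(-89 + 116\right) - \sqrt{133381} = 27 - \sqrt{133381}$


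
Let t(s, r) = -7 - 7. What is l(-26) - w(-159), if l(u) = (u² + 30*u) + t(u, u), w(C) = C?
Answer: 41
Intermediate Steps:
t(s, r) = -14
l(u) = -14 + u² + 30*u (l(u) = (u² + 30*u) - 14 = -14 + u² + 30*u)
l(-26) - w(-159) = (-14 + (-26)² + 30*(-26)) - 1*(-159) = (-14 + 676 - 780) + 159 = -118 + 159 = 41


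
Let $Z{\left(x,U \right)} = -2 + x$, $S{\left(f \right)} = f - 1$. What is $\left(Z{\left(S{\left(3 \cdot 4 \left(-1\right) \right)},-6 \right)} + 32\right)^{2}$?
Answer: $289$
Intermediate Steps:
$S{\left(f \right)} = -1 + f$
$\left(Z{\left(S{\left(3 \cdot 4 \left(-1\right) \right)},-6 \right)} + 32\right)^{2} = \left(\left(-2 + \left(-1 + 3 \cdot 4 \left(-1\right)\right)\right) + 32\right)^{2} = \left(\left(-2 + \left(-1 + 12 \left(-1\right)\right)\right) + 32\right)^{2} = \left(\left(-2 - 13\right) + 32\right)^{2} = \left(-15 + 32\right)^{2} = 17^{2} = 289$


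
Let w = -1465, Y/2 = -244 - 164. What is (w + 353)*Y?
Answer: 907392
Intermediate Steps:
Y = -816 (Y = 2*(-244 - 164) = 2*(-408) = -816)
(w + 353)*Y = (-1465 + 353)*(-816) = -1112*(-816) = 907392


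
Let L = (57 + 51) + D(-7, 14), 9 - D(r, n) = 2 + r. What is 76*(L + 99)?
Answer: 16796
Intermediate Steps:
D(r, n) = 7 - r (D(r, n) = 9 - (2 + r) = 9 + (-2 - r) = 7 - r)
L = 122 (L = (57 + 51) + (7 - 1*(-7)) = 108 + (7 + 7) = 108 + 14 = 122)
76*(L + 99) = 76*(122 + 99) = 76*221 = 16796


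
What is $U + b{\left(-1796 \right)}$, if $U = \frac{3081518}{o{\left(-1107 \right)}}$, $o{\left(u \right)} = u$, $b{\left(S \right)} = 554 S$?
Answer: $- \frac{1104528806}{1107} \approx -9.9777 \cdot 10^{5}$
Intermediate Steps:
$U = - \frac{3081518}{1107}$ ($U = \frac{3081518}{-1107} = 3081518 \left(- \frac{1}{1107}\right) = - \frac{3081518}{1107} \approx -2783.7$)
$U + b{\left(-1796 \right)} = - \frac{3081518}{1107} + 554 \left(-1796\right) = - \frac{3081518}{1107} - 994984 = - \frac{1104528806}{1107}$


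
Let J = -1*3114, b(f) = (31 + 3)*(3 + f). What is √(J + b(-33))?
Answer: I*√4134 ≈ 64.296*I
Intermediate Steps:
b(f) = 102 + 34*f (b(f) = 34*(3 + f) = 102 + 34*f)
J = -3114
√(J + b(-33)) = √(-3114 + (102 + 34*(-33))) = √(-3114 + (102 - 1122)) = √(-3114 - 1020) = √(-4134) = I*√4134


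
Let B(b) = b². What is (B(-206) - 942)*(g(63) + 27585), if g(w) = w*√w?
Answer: 1144611990 + 7842366*√7 ≈ 1.1654e+9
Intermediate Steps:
g(w) = w^(3/2)
(B(-206) - 942)*(g(63) + 27585) = ((-206)² - 942)*(63^(3/2) + 27585) = (42436 - 942)*(189*√7 + 27585) = 41494*(27585 + 189*√7) = 1144611990 + 7842366*√7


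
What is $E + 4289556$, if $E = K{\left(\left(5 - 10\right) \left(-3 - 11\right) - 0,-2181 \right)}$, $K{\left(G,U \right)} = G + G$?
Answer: $4289696$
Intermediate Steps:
$K{\left(G,U \right)} = 2 G$
$E = 140$ ($E = 2 \left(\left(5 - 10\right) \left(-3 - 11\right) - 0\right) = 2 \left(\left(-5\right) \left(-14\right) + 0\right) = 2 \left(70 + 0\right) = 2 \cdot 70 = 140$)
$E + 4289556 = 140 + 4289556 = 4289696$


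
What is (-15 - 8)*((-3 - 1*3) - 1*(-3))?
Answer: 69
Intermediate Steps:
(-15 - 8)*((-3 - 1*3) - 1*(-3)) = -23*((-3 - 3) + 3) = -23*(-6 + 3) = -23*(-3) = 69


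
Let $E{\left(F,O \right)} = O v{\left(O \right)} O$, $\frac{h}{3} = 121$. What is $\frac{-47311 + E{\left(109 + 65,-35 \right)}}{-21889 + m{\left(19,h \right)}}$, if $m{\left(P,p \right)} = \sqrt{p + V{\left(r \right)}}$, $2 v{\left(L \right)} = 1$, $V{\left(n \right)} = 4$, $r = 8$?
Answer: $\frac{2044366933}{958255908} + \frac{93397 \sqrt{367}}{958255908} \approx 2.1353$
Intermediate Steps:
$h = 363$ ($h = 3 \cdot 121 = 363$)
$v{\left(L \right)} = \frac{1}{2}$ ($v{\left(L \right)} = \frac{1}{2} \cdot 1 = \frac{1}{2}$)
$E{\left(F,O \right)} = \frac{O^{2}}{2}$ ($E{\left(F,O \right)} = O \frac{1}{2} O = \frac{O}{2} O = \frac{O^{2}}{2}$)
$m{\left(P,p \right)} = \sqrt{4 + p}$ ($m{\left(P,p \right)} = \sqrt{p + 4} = \sqrt{4 + p}$)
$\frac{-47311 + E{\left(109 + 65,-35 \right)}}{-21889 + m{\left(19,h \right)}} = \frac{-47311 + \frac{\left(-35\right)^{2}}{2}}{-21889 + \sqrt{4 + 363}} = \frac{-47311 + \frac{1}{2} \cdot 1225}{-21889 + \sqrt{367}} = \frac{-47311 + \frac{1225}{2}}{-21889 + \sqrt{367}} = - \frac{93397}{2 \left(-21889 + \sqrt{367}\right)}$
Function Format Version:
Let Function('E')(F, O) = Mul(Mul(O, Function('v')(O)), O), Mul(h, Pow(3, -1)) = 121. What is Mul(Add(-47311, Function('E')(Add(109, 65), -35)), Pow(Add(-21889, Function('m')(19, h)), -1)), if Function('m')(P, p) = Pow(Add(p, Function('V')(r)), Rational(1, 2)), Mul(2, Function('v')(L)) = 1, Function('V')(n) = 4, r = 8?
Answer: Add(Rational(2044366933, 958255908), Mul(Rational(93397, 958255908), Pow(367, Rational(1, 2)))) ≈ 2.1353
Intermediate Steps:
h = 363 (h = Mul(3, 121) = 363)
Function('v')(L) = Rational(1, 2) (Function('v')(L) = Mul(Rational(1, 2), 1) = Rational(1, 2))
Function('E')(F, O) = Mul(Rational(1, 2), Pow(O, 2)) (Function('E')(F, O) = Mul(Mul(O, Rational(1, 2)), O) = Mul(Mul(Rational(1, 2), O), O) = Mul(Rational(1, 2), Pow(O, 2)))
Function('m')(P, p) = Pow(Add(4, p), Rational(1, 2)) (Function('m')(P, p) = Pow(Add(p, 4), Rational(1, 2)) = Pow(Add(4, p), Rational(1, 2)))
Mul(Add(-47311, Function('E')(Add(109, 65), -35)), Pow(Add(-21889, Function('m')(19, h)), -1)) = Mul(Add(-47311, Mul(Rational(1, 2), Pow(-35, 2))), Pow(Add(-21889, Pow(Add(4, 363), Rational(1, 2))), -1)) = Mul(Add(-47311, Mul(Rational(1, 2), 1225)), Pow(Add(-21889, Pow(367, Rational(1, 2))), -1)) = Mul(Add(-47311, Rational(1225, 2)), Pow(Add(-21889, Pow(367, Rational(1, 2))), -1)) = Mul(Rational(-93397, 2), Pow(Add(-21889, Pow(367, Rational(1, 2))), -1))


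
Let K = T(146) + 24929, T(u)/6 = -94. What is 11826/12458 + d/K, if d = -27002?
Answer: -24125213/151769585 ≈ -0.15896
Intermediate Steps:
T(u) = -564 (T(u) = 6*(-94) = -564)
K = 24365 (K = -564 + 24929 = 24365)
11826/12458 + d/K = 11826/12458 - 27002/24365 = 11826*(1/12458) - 27002*1/24365 = 5913/6229 - 27002/24365 = -24125213/151769585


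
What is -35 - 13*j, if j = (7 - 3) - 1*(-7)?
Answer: -178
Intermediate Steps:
j = 11 (j = 4 + 7 = 11)
-35 - 13*j = -35 - 13*11 = -35 - 143 = -178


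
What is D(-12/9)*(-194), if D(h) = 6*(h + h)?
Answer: 3104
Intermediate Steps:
D(h) = 12*h (D(h) = 6*(2*h) = 12*h)
D(-12/9)*(-194) = (12*(-12/9))*(-194) = (12*(-12*⅑))*(-194) = (12*(-4/3))*(-194) = -16*(-194) = 3104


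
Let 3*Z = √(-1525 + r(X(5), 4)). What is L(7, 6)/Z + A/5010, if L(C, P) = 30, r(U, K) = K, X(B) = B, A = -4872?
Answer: -812/835 - 30*I/13 ≈ -0.97246 - 2.3077*I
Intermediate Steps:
Z = 13*I (Z = √(-1525 + 4)/3 = √(-1521)/3 = (39*I)/3 = 13*I ≈ 13.0*I)
L(7, 6)/Z + A/5010 = 30/((13*I)) - 4872/5010 = 30*(-I/13) - 4872*1/5010 = -30*I/13 - 812/835 = -812/835 - 30*I/13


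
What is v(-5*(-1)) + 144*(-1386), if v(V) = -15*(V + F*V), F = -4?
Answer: -199359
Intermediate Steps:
v(V) = 45*V (v(V) = -15*(V - 4*V) = -(-45)*V = 45*V)
v(-5*(-1)) + 144*(-1386) = 45*(-5*(-1)) + 144*(-1386) = 45*5 - 199584 = 225 - 199584 = -199359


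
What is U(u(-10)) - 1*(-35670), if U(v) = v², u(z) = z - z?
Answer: 35670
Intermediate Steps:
u(z) = 0
U(u(-10)) - 1*(-35670) = 0² - 1*(-35670) = 0 + 35670 = 35670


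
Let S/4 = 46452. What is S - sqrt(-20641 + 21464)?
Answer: 185808 - sqrt(823) ≈ 1.8578e+5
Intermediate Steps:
S = 185808 (S = 4*46452 = 185808)
S - sqrt(-20641 + 21464) = 185808 - sqrt(-20641 + 21464) = 185808 - sqrt(823)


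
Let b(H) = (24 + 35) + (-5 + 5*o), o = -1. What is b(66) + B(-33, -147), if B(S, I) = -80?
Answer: -31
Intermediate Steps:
b(H) = 49 (b(H) = (24 + 35) + (-5 + 5*(-1)) = 59 + (-5 - 5) = 59 - 10 = 49)
b(66) + B(-33, -147) = 49 - 80 = -31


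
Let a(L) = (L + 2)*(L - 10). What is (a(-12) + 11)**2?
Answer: 53361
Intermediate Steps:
a(L) = (-10 + L)*(2 + L) (a(L) = (2 + L)*(-10 + L) = (-10 + L)*(2 + L))
(a(-12) + 11)**2 = ((-20 + (-12)**2 - 8*(-12)) + 11)**2 = ((-20 + 144 + 96) + 11)**2 = (220 + 11)**2 = 231**2 = 53361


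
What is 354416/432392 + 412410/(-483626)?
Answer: -432374519/13069750837 ≈ -0.033082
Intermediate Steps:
354416/432392 + 412410/(-483626) = 354416*(1/432392) + 412410*(-1/483626) = 44302/54049 - 206205/241813 = -432374519/13069750837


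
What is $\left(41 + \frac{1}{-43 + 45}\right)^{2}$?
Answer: $\frac{6889}{4} \approx 1722.3$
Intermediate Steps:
$\left(41 + \frac{1}{-43 + 45}\right)^{2} = \left(41 + \frac{1}{2}\right)^{2} = \left(\frac{83}{2}\right)^{2} = \frac{6889}{4}$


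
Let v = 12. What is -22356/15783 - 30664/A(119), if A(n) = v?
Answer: -40353182/15783 ≈ -2556.8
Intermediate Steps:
A(n) = 12
-22356/15783 - 30664/A(119) = -22356/15783 - 30664/12 = -22356*1/15783 - 30664*1/12 = -7452/5261 - 7666/3 = -40353182/15783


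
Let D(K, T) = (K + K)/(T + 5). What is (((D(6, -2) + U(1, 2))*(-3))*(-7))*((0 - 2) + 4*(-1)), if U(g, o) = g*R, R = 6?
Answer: -1260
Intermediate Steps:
U(g, o) = 6*g (U(g, o) = g*6 = 6*g)
D(K, T) = 2*K/(5 + T) (D(K, T) = (2*K)/(5 + T) = 2*K/(5 + T))
(((D(6, -2) + U(1, 2))*(-3))*(-7))*((0 - 2) + 4*(-1)) = (((2*6/(5 - 2) + 6*1)*(-3))*(-7))*((0 - 2) + 4*(-1)) = (((2*6/3 + 6)*(-3))*(-7))*(-2 - 4) = (((2*6*(⅓) + 6)*(-3))*(-7))*(-6) = (((4 + 6)*(-3))*(-7))*(-6) = ((10*(-3))*(-7))*(-6) = -30*(-7)*(-6) = 210*(-6) = -1260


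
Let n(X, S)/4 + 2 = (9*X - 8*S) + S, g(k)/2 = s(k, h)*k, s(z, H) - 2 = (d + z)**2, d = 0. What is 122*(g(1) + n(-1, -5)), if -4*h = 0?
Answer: 12444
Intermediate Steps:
h = 0 (h = -1/4*0 = 0)
s(z, H) = 2 + z**2 (s(z, H) = 2 + (0 + z)**2 = 2 + z**2)
g(k) = 2*k*(2 + k**2) (g(k) = 2*((2 + k**2)*k) = 2*(k*(2 + k**2)) = 2*k*(2 + k**2))
n(X, S) = -8 - 28*S + 36*X (n(X, S) = -8 + 4*((9*X - 8*S) + S) = -8 + 4*((-8*S + 9*X) + S) = -8 + 4*(-7*S + 9*X) = -8 + (-28*S + 36*X) = -8 - 28*S + 36*X)
122*(g(1) + n(-1, -5)) = 122*(2*1*(2 + 1**2) + (-8 - 28*(-5) + 36*(-1))) = 122*(2*1*(2 + 1) + (-8 + 140 - 36)) = 122*(2*1*3 + 96) = 122*(6 + 96) = 122*102 = 12444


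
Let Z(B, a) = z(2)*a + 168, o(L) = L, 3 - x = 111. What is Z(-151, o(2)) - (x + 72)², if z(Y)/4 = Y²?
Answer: -1096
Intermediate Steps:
x = -108 (x = 3 - 1*111 = 3 - 111 = -108)
z(Y) = 4*Y²
Z(B, a) = 168 + 16*a (Z(B, a) = (4*2²)*a + 168 = (4*4)*a + 168 = 16*a + 168 = 168 + 16*a)
Z(-151, o(2)) - (x + 72)² = (168 + 16*2) - (-108 + 72)² = (168 + 32) - 1*(-36)² = 200 - 1*1296 = 200 - 1296 = -1096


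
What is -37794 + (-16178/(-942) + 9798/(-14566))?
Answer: -129587888884/3430293 ≈ -37778.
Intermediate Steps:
-37794 + (-16178/(-942) + 9798/(-14566)) = -37794 + (-16178*(-1/942) + 9798*(-1/14566)) = -37794 + (8089/471 - 4899/7283) = -37794 + 56604758/3430293 = -129587888884/3430293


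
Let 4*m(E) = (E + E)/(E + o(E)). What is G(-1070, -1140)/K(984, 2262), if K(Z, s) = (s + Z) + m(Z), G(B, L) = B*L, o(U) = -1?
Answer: 39968780/106377 ≈ 375.73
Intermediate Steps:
m(E) = E/(2*(-1 + E)) (m(E) = ((E + E)/(E - 1))/4 = ((2*E)/(-1 + E))/4 = (2*E/(-1 + E))/4 = E/(2*(-1 + E)))
K(Z, s) = Z + s + Z/(2*(-1 + Z)) (K(Z, s) = (s + Z) + Z/(2*(-1 + Z)) = (Z + s) + Z/(2*(-1 + Z)) = Z + s + Z/(2*(-1 + Z)))
G(-1070, -1140)/K(984, 2262) = (-1070*(-1140))/((((½)*984 + (-1 + 984)*(984 + 2262))/(-1 + 984))) = 1219800/(((492 + 983*3246)/983)) = 1219800/(((492 + 3190818)/983)) = 1219800/(((1/983)*3191310)) = 1219800/(3191310/983) = 1219800*(983/3191310) = 39968780/106377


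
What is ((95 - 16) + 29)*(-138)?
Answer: -14904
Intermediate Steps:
((95 - 16) + 29)*(-138) = (79 + 29)*(-138) = 108*(-138) = -14904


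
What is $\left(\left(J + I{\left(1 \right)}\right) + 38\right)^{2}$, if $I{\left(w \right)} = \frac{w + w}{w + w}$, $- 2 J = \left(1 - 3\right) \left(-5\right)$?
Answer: $1156$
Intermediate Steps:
$J = -5$ ($J = - \frac{\left(1 - 3\right) \left(-5\right)}{2} = - \frac{\left(-2\right) \left(-5\right)}{2} = \left(- \frac{1}{2}\right) 10 = -5$)
$I{\left(w \right)} = 1$ ($I{\left(w \right)} = \frac{2 w}{2 w} = 2 w \frac{1}{2 w} = 1$)
$\left(\left(J + I{\left(1 \right)}\right) + 38\right)^{2} = \left(\left(-5 + 1\right) + 38\right)^{2} = \left(-4 + 38\right)^{2} = 34^{2} = 1156$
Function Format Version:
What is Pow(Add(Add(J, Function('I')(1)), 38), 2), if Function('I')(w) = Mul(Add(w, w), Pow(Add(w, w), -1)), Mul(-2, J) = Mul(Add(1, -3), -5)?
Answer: 1156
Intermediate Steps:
J = -5 (J = Mul(Rational(-1, 2), Mul(Add(1, -3), -5)) = Mul(Rational(-1, 2), Mul(-2, -5)) = Mul(Rational(-1, 2), 10) = -5)
Function('I')(w) = 1 (Function('I')(w) = Mul(Mul(2, w), Pow(Mul(2, w), -1)) = Mul(Mul(2, w), Mul(Rational(1, 2), Pow(w, -1))) = 1)
Pow(Add(Add(J, Function('I')(1)), 38), 2) = Pow(Add(Add(-5, 1), 38), 2) = Pow(Add(-4, 38), 2) = Pow(34, 2) = 1156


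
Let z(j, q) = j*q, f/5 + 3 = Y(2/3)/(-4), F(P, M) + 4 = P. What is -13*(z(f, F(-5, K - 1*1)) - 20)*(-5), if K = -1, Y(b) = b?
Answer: 15925/2 ≈ 7962.5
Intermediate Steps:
F(P, M) = -4 + P
f = -95/6 (f = -15 + 5*((2/3)/(-4)) = -15 + 5*((2*(⅓))*(-¼)) = -15 + 5*((⅔)*(-¼)) = -15 + 5*(-⅙) = -15 - ⅚ = -95/6 ≈ -15.833)
-13*(z(f, F(-5, K - 1*1)) - 20)*(-5) = -13*(-95*(-4 - 5)/6 - 20)*(-5) = -13*(-95/6*(-9) - 20)*(-5) = -13*(285/2 - 20)*(-5) = -13*245/2*(-5) = -3185/2*(-5) = 15925/2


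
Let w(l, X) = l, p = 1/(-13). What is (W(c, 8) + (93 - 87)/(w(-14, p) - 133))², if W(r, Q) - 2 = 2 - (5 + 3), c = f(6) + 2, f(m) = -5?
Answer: 39204/2401 ≈ 16.328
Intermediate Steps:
p = -1/13 ≈ -0.076923
c = -3 (c = -5 + 2 = -3)
W(r, Q) = -4 (W(r, Q) = 2 + (2 - (5 + 3)) = 2 + (2 - 1*8) = 2 + (2 - 8) = 2 - 6 = -4)
(W(c, 8) + (93 - 87)/(w(-14, p) - 133))² = (-4 + (93 - 87)/(-14 - 133))² = (-4 + 6/(-147))² = (-4 + 6*(-1/147))² = (-4 - 2/49)² = (-198/49)² = 39204/2401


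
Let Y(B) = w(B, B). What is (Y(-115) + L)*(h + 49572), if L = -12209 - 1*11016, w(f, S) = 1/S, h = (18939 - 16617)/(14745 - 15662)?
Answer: -121405208096952/105455 ≈ -1.1513e+9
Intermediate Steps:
h = -2322/917 (h = 2322/(-917) = 2322*(-1/917) = -2322/917 ≈ -2.5322)
Y(B) = 1/B
L = -23225 (L = -12209 - 11016 = -23225)
(Y(-115) + L)*(h + 49572) = (1/(-115) - 23225)*(-2322/917 + 49572) = (-1/115 - 23225)*(45455202/917) = -2670876/115*45455202/917 = -121405208096952/105455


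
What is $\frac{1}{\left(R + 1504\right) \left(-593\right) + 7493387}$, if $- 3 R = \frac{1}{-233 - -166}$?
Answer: $\frac{201}{1326903922} \approx 1.5148 \cdot 10^{-7}$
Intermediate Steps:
$R = \frac{1}{201}$ ($R = - \frac{1}{3 \left(-233 - -166\right)} = - \frac{1}{3 \left(-233 + 166\right)} = - \frac{1}{3 \left(-67\right)} = \left(- \frac{1}{3}\right) \left(- \frac{1}{67}\right) = \frac{1}{201} \approx 0.0049751$)
$\frac{1}{\left(R + 1504\right) \left(-593\right) + 7493387} = \frac{1}{\left(\frac{1}{201} + 1504\right) \left(-593\right) + 7493387} = \frac{1}{\frac{302305}{201} \left(-593\right) + 7493387} = \frac{1}{- \frac{179266865}{201} + 7493387} = \frac{1}{\frac{1326903922}{201}} = \frac{201}{1326903922}$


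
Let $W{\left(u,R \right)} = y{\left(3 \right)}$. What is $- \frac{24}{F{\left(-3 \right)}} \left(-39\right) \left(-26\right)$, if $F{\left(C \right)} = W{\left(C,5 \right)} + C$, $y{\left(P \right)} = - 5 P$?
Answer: $1352$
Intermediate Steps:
$W{\left(u,R \right)} = -15$ ($W{\left(u,R \right)} = \left(-5\right) 3 = -15$)
$F{\left(C \right)} = -15 + C$
$- \frac{24}{F{\left(-3 \right)}} \left(-39\right) \left(-26\right) = - \frac{24}{-15 - 3} \left(-39\right) \left(-26\right) = - \frac{24}{-18} \left(-39\right) \left(-26\right) = \left(-24\right) \left(- \frac{1}{18}\right) \left(-39\right) \left(-26\right) = \frac{4}{3} \left(-39\right) \left(-26\right) = \left(-52\right) \left(-26\right) = 1352$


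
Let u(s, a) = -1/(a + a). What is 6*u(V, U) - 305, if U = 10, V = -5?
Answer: -3053/10 ≈ -305.30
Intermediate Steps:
u(s, a) = -1/(2*a)
6*u(V, U) - 305 = 6*(-1/2/10) - 305 = 6*(-1/2*1/10) - 305 = 6*(-1/20) - 305 = -3/10 - 305 = -3053/10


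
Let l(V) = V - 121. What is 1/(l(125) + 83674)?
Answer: 1/83678 ≈ 1.1951e-5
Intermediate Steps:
l(V) = -121 + V
1/(l(125) + 83674) = 1/((-121 + 125) + 83674) = 1/(4 + 83674) = 1/83678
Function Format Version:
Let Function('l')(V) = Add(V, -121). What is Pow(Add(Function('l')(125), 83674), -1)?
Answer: Rational(1, 83678) ≈ 1.1951e-5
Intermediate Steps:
Function('l')(V) = Add(-121, V)
Pow(Add(Function('l')(125), 83674), -1) = Pow(Add(Add(-121, 125), 83674), -1) = Pow(Add(4, 83674), -1) = Pow(83678, -1) = Rational(1, 83678)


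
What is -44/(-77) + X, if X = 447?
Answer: 3133/7 ≈ 447.57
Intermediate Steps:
-44/(-77) + X = -44/(-77) + 447 = -1/77*(-44) + 447 = 4/7 + 447 = 3133/7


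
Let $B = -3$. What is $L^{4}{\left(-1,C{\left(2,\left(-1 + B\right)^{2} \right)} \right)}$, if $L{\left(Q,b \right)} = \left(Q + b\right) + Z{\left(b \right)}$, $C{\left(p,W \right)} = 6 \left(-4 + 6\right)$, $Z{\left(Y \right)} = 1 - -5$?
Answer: $83521$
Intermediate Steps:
$Z{\left(Y \right)} = 6$ ($Z{\left(Y \right)} = 1 + 5 = 6$)
$C{\left(p,W \right)} = 12$ ($C{\left(p,W \right)} = 6 \cdot 2 = 12$)
$L{\left(Q,b \right)} = 6 + Q + b$ ($L{\left(Q,b \right)} = \left(Q + b\right) + 6 = 6 + Q + b$)
$L^{4}{\left(-1,C{\left(2,\left(-1 + B\right)^{2} \right)} \right)} = \left(6 - 1 + 12\right)^{4} = 17^{4} = 83521$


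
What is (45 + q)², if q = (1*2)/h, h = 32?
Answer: 519841/256 ≈ 2030.6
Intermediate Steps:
q = 1/16 (q = (1*2)/32 = 2*(1/32) = 1/16 ≈ 0.062500)
(45 + q)² = (45 + 1/16)² = (721/16)² = 519841/256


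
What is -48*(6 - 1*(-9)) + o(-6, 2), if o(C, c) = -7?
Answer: -727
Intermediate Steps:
-48*(6 - 1*(-9)) + o(-6, 2) = -48*(6 - 1*(-9)) - 7 = -48*(6 + 9) - 7 = -48*15 - 7 = -720 - 7 = -727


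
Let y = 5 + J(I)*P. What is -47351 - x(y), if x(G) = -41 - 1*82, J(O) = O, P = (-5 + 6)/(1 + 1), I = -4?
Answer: -47228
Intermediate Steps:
P = ½ (P = 1/2 = 1*(½) = ½ ≈ 0.50000)
y = 3 (y = 5 - 4*½ = 5 - 2 = 3)
x(G) = -123 (x(G) = -41 - 82 = -123)
-47351 - x(y) = -47351 - 1*(-123) = -47351 + 123 = -47228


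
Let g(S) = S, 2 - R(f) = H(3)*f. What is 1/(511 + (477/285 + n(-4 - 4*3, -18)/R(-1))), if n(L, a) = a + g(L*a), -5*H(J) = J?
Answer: 665/469178 ≈ 0.0014174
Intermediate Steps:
H(J) = -J/5
R(f) = 2 + 3*f/5 (R(f) = 2 - (-⅕*3)*f = 2 - (-3)*f/5 = 2 + 3*f/5)
n(L, a) = a + L*a
1/(511 + (477/285 + n(-4 - 4*3, -18)/R(-1))) = 1/(511 + (477/285 + (-18*(1 + (-4 - 4*3)))/(2 + (⅗)*(-1)))) = 1/(511 + (477*(1/285) + (-18*(1 + (-4 - 12)))/(2 - ⅗))) = 1/(511 + (159/95 + (-18*(1 - 16))/(7/5))) = 1/(511 + (159/95 - 18*(-15)*(5/7))) = 1/(511 + (159/95 + 270*(5/7))) = 1/(511 + (159/95 + 1350/7)) = 1/(511 + 129363/665) = 1/(469178/665) = 665/469178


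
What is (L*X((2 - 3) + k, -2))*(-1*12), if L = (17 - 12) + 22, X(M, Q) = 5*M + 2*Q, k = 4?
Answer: -3564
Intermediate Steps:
X(M, Q) = 2*Q + 5*M
L = 27 (L = 5 + 22 = 27)
(L*X((2 - 3) + k, -2))*(-1*12) = (27*(2*(-2) + 5*((2 - 3) + 4)))*(-1*12) = (27*(-4 + 5*(-1 + 4)))*(-12) = (27*(-4 + 5*3))*(-12) = (27*(-4 + 15))*(-12) = (27*11)*(-12) = 297*(-12) = -3564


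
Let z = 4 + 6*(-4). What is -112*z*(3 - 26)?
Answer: -51520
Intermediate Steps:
z = -20 (z = 4 - 24 = -20)
-112*z*(3 - 26) = -(-2240)*(3 - 26) = -(-2240)*(-23) = -112*460 = -51520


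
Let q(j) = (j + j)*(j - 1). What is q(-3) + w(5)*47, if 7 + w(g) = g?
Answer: -70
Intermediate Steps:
w(g) = -7 + g
q(j) = 2*j*(-1 + j) (q(j) = (2*j)*(-1 + j) = 2*j*(-1 + j))
q(-3) + w(5)*47 = 2*(-3)*(-1 - 3) + (-7 + 5)*47 = 2*(-3)*(-4) - 2*47 = 24 - 94 = -70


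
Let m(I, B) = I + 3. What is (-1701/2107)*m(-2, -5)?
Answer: -243/301 ≈ -0.80731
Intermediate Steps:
m(I, B) = 3 + I
(-1701/2107)*m(-2, -5) = (-1701/2107)*(3 - 2) = -1701*1/2107*1 = -243/301*1 = -243/301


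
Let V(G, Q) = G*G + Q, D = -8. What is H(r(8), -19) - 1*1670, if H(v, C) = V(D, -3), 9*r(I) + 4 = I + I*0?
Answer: -1609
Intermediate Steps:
r(I) = -4/9 + I/9 (r(I) = -4/9 + (I + I*0)/9 = -4/9 + (I + 0)/9 = -4/9 + I/9)
V(G, Q) = Q + G**2 (V(G, Q) = G**2 + Q = Q + G**2)
H(v, C) = 61 (H(v, C) = -3 + (-8)**2 = -3 + 64 = 61)
H(r(8), -19) - 1*1670 = 61 - 1*1670 = 61 - 1670 = -1609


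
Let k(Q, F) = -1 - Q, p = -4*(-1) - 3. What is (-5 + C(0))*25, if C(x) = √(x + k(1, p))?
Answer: -125 + 25*I*√2 ≈ -125.0 + 35.355*I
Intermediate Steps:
p = 1 (p = 4 - 3 = 1)
C(x) = √(-2 + x) (C(x) = √(x + (-1 - 1*1)) = √(x + (-1 - 1)) = √(x - 2) = √(-2 + x))
(-5 + C(0))*25 = (-5 + √(-2 + 0))*25 = (-5 + √(-2))*25 = (-5 + I*√2)*25 = -125 + 25*I*√2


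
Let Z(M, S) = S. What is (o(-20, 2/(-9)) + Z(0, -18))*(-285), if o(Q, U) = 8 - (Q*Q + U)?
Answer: 350360/3 ≈ 1.1679e+5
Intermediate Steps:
o(Q, U) = 8 - U - Q² (o(Q, U) = 8 - (Q² + U) = 8 - (U + Q²) = 8 + (-U - Q²) = 8 - U - Q²)
(o(-20, 2/(-9)) + Z(0, -18))*(-285) = ((8 - 2/(-9) - 1*(-20)²) - 18)*(-285) = ((8 - 2*(-1)/9 - 1*400) - 18)*(-285) = ((8 - 1*(-2/9) - 400) - 18)*(-285) = ((8 + 2/9 - 400) - 18)*(-285) = (-3526/9 - 18)*(-285) = -3688/9*(-285) = 350360/3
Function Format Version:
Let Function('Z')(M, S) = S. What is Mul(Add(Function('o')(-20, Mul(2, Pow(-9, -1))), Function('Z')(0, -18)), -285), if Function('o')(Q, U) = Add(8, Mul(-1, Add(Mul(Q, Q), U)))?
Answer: Rational(350360, 3) ≈ 1.1679e+5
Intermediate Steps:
Function('o')(Q, U) = Add(8, Mul(-1, U), Mul(-1, Pow(Q, 2))) (Function('o')(Q, U) = Add(8, Mul(-1, Add(Pow(Q, 2), U))) = Add(8, Mul(-1, Add(U, Pow(Q, 2)))) = Add(8, Add(Mul(-1, U), Mul(-1, Pow(Q, 2)))) = Add(8, Mul(-1, U), Mul(-1, Pow(Q, 2))))
Mul(Add(Function('o')(-20, Mul(2, Pow(-9, -1))), Function('Z')(0, -18)), -285) = Mul(Add(Add(8, Mul(-1, Mul(2, Pow(-9, -1))), Mul(-1, Pow(-20, 2))), -18), -285) = Mul(Add(Add(8, Mul(-1, Mul(2, Rational(-1, 9))), Mul(-1, 400)), -18), -285) = Mul(Add(Add(8, Mul(-1, Rational(-2, 9)), -400), -18), -285) = Mul(Add(Add(8, Rational(2, 9), -400), -18), -285) = Mul(Add(Rational(-3526, 9), -18), -285) = Mul(Rational(-3688, 9), -285) = Rational(350360, 3)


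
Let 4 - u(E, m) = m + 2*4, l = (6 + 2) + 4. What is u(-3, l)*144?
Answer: -2304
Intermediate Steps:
l = 12 (l = 8 + 4 = 12)
u(E, m) = -4 - m (u(E, m) = 4 - (m + 2*4) = 4 - (m + 8) = 4 - (8 + m) = 4 + (-8 - m) = -4 - m)
u(-3, l)*144 = (-4 - 1*12)*144 = (-4 - 12)*144 = -16*144 = -2304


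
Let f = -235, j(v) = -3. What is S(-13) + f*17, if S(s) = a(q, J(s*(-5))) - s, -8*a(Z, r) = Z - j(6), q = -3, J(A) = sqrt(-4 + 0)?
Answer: -3982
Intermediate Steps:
J(A) = 2*I (J(A) = sqrt(-4) = 2*I)
a(Z, r) = -3/8 - Z/8 (a(Z, r) = -(Z - 1*(-3))/8 = -(Z + 3)/8 = -(3 + Z)/8 = -3/8 - Z/8)
S(s) = -s (S(s) = (-3/8 - 1/8*(-3)) - s = (-3/8 + 3/8) - s = 0 - s = -s)
S(-13) + f*17 = -1*(-13) - 235*17 = 13 - 3995 = -3982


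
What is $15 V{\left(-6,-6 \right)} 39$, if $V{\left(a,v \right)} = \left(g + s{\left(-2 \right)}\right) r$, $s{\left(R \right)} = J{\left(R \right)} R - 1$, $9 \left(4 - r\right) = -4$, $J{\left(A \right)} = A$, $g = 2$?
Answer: $13000$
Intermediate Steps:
$r = \frac{40}{9}$ ($r = 4 - - \frac{4}{9} = 4 + \frac{4}{9} = \frac{40}{9} \approx 4.4444$)
$s{\left(R \right)} = -1 + R^{2}$ ($s{\left(R \right)} = R R - 1 = R^{2} - 1 = -1 + R^{2}$)
$V{\left(a,v \right)} = \frac{200}{9}$ ($V{\left(a,v \right)} = \left(2 - \left(1 - \left(-2\right)^{2}\right)\right) \frac{40}{9} = \left(2 + \left(-1 + 4\right)\right) \frac{40}{9} = \left(2 + 3\right) \frac{40}{9} = 5 \cdot \frac{40}{9} = \frac{200}{9}$)
$15 V{\left(-6,-6 \right)} 39 = 15 \cdot \frac{200}{9} \cdot 39 = \frac{1000}{3} \cdot 39 = 13000$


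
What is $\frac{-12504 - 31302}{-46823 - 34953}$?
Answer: $\frac{21903}{40888} \approx 0.53568$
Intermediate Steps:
$\frac{-12504 - 31302}{-46823 - 34953} = - \frac{43806}{-81776} = \left(-43806\right) \left(- \frac{1}{81776}\right) = \frac{21903}{40888}$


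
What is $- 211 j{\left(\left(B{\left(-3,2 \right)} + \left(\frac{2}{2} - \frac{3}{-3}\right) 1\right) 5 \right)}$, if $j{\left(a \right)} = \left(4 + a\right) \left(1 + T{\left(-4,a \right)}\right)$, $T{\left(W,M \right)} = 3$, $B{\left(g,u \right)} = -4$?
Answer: $5064$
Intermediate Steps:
$j{\left(a \right)} = 16 + 4 a$ ($j{\left(a \right)} = \left(4 + a\right) \left(1 + 3\right) = \left(4 + a\right) 4 = 16 + 4 a$)
$- 211 j{\left(\left(B{\left(-3,2 \right)} + \left(\frac{2}{2} - \frac{3}{-3}\right) 1\right) 5 \right)} = - 211 \left(16 + 4 \left(-4 + \left(\frac{2}{2} - \frac{3}{-3}\right) 1\right) 5\right) = - 211 \left(16 + 4 \left(-4 + \left(2 \cdot \frac{1}{2} - -1\right) 1\right) 5\right) = - 211 \left(16 + 4 \left(-4 + \left(1 + 1\right) 1\right) 5\right) = - 211 \left(16 + 4 \left(-4 + 2 \cdot 1\right) 5\right) = - 211 \left(16 + 4 \left(-4 + 2\right) 5\right) = - 211 \left(16 + 4 \left(\left(-2\right) 5\right)\right) = - 211 \left(16 + 4 \left(-10\right)\right) = - 211 \left(16 - 40\right) = \left(-211\right) \left(-24\right) = 5064$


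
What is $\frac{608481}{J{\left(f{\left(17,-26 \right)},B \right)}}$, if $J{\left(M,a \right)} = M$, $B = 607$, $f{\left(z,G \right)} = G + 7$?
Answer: $- \frac{608481}{19} \approx -32025.0$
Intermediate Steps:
$f{\left(z,G \right)} = 7 + G$
$\frac{608481}{J{\left(f{\left(17,-26 \right)},B \right)}} = \frac{608481}{7 - 26} = \frac{608481}{-19} = 608481 \left(- \frac{1}{19}\right) = - \frac{608481}{19}$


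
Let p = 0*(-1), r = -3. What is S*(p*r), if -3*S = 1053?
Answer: 0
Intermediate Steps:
p = 0
S = -351 (S = -⅓*1053 = -351)
S*(p*r) = -0*(-3) = -351*0 = 0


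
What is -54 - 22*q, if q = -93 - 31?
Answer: 2674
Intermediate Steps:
q = -124
-54 - 22*q = -54 - 22*(-124) = -54 + 2728 = 2674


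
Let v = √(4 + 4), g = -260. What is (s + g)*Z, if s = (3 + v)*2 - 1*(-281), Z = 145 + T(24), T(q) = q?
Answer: 4563 + 676*√2 ≈ 5519.0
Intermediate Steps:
Z = 169 (Z = 145 + 24 = 169)
v = 2*√2 (v = √8 = 2*√2 ≈ 2.8284)
s = 287 + 4*√2 (s = (3 + 2*√2)*2 - 1*(-281) = (6 + 4*√2) + 281 = 287 + 4*√2 ≈ 292.66)
(s + g)*Z = ((287 + 4*√2) - 260)*169 = (27 + 4*√2)*169 = 4563 + 676*√2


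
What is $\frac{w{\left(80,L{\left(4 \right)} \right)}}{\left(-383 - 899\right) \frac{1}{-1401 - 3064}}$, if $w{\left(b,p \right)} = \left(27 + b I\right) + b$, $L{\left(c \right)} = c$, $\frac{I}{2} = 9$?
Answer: $\frac{6907355}{1282} \approx 5388.0$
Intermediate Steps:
$I = 18$ ($I = 2 \cdot 9 = 18$)
$w{\left(b,p \right)} = 27 + 19 b$ ($w{\left(b,p \right)} = \left(27 + b 18\right) + b = \left(27 + 18 b\right) + b = 27 + 19 b$)
$\frac{w{\left(80,L{\left(4 \right)} \right)}}{\left(-383 - 899\right) \frac{1}{-1401 - 3064}} = \frac{27 + 19 \cdot 80}{\left(-383 - 899\right) \frac{1}{-1401 - 3064}} = \frac{27 + 1520}{\left(-1282\right) \frac{1}{-4465}} = \frac{1547}{\left(-1282\right) \left(- \frac{1}{4465}\right)} = \frac{1547}{\frac{1282}{4465}} = 1547 \cdot \frac{4465}{1282} = \frac{6907355}{1282}$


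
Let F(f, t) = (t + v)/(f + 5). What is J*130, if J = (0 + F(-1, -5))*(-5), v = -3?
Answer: 1300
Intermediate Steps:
F(f, t) = (-3 + t)/(5 + f) (F(f, t) = (t - 3)/(f + 5) = (-3 + t)/(5 + f))
J = 10 (J = (0 + (-3 - 5)/(5 - 1))*(-5) = (0 - 8/4)*(-5) = (0 + (¼)*(-8))*(-5) = (0 - 2)*(-5) = -2*(-5) = 10)
J*130 = 10*130 = 1300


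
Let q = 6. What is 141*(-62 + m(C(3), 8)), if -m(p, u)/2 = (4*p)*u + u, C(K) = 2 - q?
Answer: 25098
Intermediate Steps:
C(K) = -4 (C(K) = 2 - 1*6 = 2 - 6 = -4)
m(p, u) = -2*u - 8*p*u (m(p, u) = -2*((4*p)*u + u) = -2*(4*p*u + u) = -2*(u + 4*p*u) = -2*u - 8*p*u)
141*(-62 + m(C(3), 8)) = 141*(-62 - 2*8*(1 + 4*(-4))) = 141*(-62 - 2*8*(1 - 16)) = 141*(-62 - 2*8*(-15)) = 141*(-62 + 240) = 141*178 = 25098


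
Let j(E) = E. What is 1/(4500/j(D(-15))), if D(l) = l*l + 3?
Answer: 19/375 ≈ 0.050667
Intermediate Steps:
D(l) = 3 + l**2 (D(l) = l**2 + 3 = 3 + l**2)
1/(4500/j(D(-15))) = 1/(4500/(3 + (-15)**2)) = 1/(4500/(3 + 225)) = 1/(4500/228) = 1/(4500*(1/228)) = 1/(375/19) = 19/375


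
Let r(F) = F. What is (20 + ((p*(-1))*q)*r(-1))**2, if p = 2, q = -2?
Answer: 256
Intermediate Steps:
(20 + ((p*(-1))*q)*r(-1))**2 = (20 + ((2*(-1))*(-2))*(-1))**2 = (20 - 2*(-2)*(-1))**2 = (20 + 4*(-1))**2 = (20 - 4)**2 = 16**2 = 256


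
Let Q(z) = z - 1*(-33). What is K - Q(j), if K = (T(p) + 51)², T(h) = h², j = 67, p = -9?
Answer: 17324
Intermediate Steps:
Q(z) = 33 + z (Q(z) = z + 33 = 33 + z)
K = 17424 (K = ((-9)² + 51)² = (81 + 51)² = 132² = 17424)
K - Q(j) = 17424 - (33 + 67) = 17424 - 1*100 = 17424 - 100 = 17324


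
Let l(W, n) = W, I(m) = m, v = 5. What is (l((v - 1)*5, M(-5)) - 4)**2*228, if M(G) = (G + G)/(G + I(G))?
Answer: 58368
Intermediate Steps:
M(G) = 1 (M(G) = (G + G)/(G + G) = (2*G)/((2*G)) = (2*G)*(1/(2*G)) = 1)
(l((v - 1)*5, M(-5)) - 4)**2*228 = ((5 - 1)*5 - 4)**2*228 = (4*5 - 4)**2*228 = (20 - 4)**2*228 = 16**2*228 = 256*228 = 58368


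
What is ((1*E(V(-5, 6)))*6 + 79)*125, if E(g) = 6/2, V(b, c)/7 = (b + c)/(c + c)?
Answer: 12125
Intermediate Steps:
V(b, c) = 7*(b + c)/(2*c) (V(b, c) = 7*((b + c)/(c + c)) = 7*((b + c)/((2*c))) = 7*((b + c)*(1/(2*c))) = 7*((b + c)/(2*c)) = 7*(b + c)/(2*c))
E(g) = 3 (E(g) = 6*(1/2) = 3)
((1*E(V(-5, 6)))*6 + 79)*125 = ((1*3)*6 + 79)*125 = (3*6 + 79)*125 = (18 + 79)*125 = 97*125 = 12125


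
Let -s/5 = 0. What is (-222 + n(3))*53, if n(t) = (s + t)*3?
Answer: -11289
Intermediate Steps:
s = 0 (s = -5*0 = 0)
n(t) = 3*t (n(t) = (0 + t)*3 = t*3 = 3*t)
(-222 + n(3))*53 = (-222 + 3*3)*53 = (-222 + 9)*53 = -213*53 = -11289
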